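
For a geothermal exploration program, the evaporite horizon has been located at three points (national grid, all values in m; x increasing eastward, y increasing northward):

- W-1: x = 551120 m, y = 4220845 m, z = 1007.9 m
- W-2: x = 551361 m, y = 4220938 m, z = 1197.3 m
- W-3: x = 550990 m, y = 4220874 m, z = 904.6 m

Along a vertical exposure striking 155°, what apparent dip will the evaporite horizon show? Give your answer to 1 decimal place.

Two edge vectors: W-1→W-2 = (241, 93, 189.4), W-1→W-3 = (-130, 29, -103.3).
Normal n = (W-1→W-2) × (W-1→W-3) = (-15099.5, 273.3, 19079).
So ∂z/∂x = −n_x/n_z = 0.79142 and ∂z/∂y = −n_y/n_z = −0.01432.
Unit vector along 155° is (sin 155°, cos 155°) = (0.4226, -0.9063).
Slope in that direction = a·(0.4226) + b·(-0.9063) = 0.34745.
Apparent dip = arctan|0.34745| = 19.2° (true dip is 38.4°, so apparent ≤ true as expected).

19.2°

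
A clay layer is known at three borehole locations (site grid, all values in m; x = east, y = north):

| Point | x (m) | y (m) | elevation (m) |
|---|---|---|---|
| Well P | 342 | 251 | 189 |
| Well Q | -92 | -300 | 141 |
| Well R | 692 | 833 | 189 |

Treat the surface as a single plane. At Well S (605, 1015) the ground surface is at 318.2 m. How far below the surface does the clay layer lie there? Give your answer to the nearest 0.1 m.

221.1 m

Two edge vectors: Well P→Well Q = (-434, -551, -48), Well P→Well R = (350, 582, 0).
Normal n = (Well P→Well Q) × (Well P→Well R) = (27936, -16800, -59738).
So ∂z/∂x = −n_x/n_z = 0.467642 and ∂z/∂y = −n_y/n_z = −0.281228.
Intercept c from Well P: 189 − 159.93 + 70.59 = 99.65.
At (605, 1015): z_contact = 282.92 − 285.45 + 99.65 = 97.13 m.
Depth below ground = 318.2 − 97.13 = 221.1 m.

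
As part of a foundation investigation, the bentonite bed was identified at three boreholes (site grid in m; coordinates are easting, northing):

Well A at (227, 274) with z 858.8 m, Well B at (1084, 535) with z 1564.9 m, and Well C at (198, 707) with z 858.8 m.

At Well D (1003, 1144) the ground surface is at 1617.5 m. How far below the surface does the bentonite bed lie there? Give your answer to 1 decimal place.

Let the plane be z = a·easting + b·northing + c.
Well B−Well A: 857a + 261b = 706.1;  Well C−Well A: −29a + 433b = 0.
Solving gives a = 0.807451, b = 0.054079.
Then c = 858.8 − a·227 − b·274 = 660.69.
At (1003, 1144): z_contact = 809.87 + 61.87 + 660.69 = 1532.43 m.
Depth below ground = 1617.5 − 1532.43 = 85.1 m.

85.1 m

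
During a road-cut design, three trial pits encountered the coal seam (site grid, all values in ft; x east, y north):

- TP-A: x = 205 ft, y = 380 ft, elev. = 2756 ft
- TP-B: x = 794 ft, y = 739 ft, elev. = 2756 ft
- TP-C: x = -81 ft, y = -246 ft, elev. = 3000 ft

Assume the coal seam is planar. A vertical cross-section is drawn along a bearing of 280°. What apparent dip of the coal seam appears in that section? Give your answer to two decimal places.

22.69°

Two edge vectors: TP-A→TP-B = (589, 359, 0), TP-A→TP-C = (-286, -626, 244).
Normal n = (TP-A→TP-B) × (TP-A→TP-C) = (87596, -143716, -266040).
So ∂z/∂x = −n_x/n_z = 0.32926 and ∂z/∂y = −n_y/n_z = −0.54020.
Unit vector along 280° is (sin 280°, cos 280°) = (-0.9848, 0.1736).
Slope in that direction = a·(-0.9848) + b·(0.1736) = −0.41806.
Apparent dip = arctan|0.41806| = 22.69° (true dip is 32.3°, so apparent ≤ true as expected).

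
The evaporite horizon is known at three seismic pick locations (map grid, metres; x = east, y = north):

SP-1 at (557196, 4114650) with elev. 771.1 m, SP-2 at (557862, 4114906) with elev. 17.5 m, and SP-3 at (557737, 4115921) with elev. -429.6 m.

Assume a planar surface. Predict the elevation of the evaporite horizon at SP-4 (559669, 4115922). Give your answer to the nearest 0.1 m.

-2205.1 m

Two edge vectors: SP-1→SP-2 = (666, 256, -753.6), SP-1→SP-3 = (541, 1271, -1200.7).
Normal n = (SP-1→SP-2) × (SP-1→SP-3) = (650446.4, 391968.6, 707990).
So ∂z/∂x = −n_x/n_z = −0.918722581 and ∂z/∂y = −n_y/n_z = −0.553635786.
Intercept c from SP-1: 771.1 + 511908.55 + 2278017.49 = 2790697.13.
At (559669, 4115922): z = −514180.5 − 2278721.7 + 2790697.13 = -2205.1 m.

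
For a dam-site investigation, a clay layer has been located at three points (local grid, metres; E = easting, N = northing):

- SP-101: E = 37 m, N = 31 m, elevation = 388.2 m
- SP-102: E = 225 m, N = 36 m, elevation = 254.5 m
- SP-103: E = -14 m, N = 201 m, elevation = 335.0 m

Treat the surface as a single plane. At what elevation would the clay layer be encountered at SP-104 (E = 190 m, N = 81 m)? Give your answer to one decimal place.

Two edge vectors: SP-101→SP-102 = (188, 5, -133.7), SP-101→SP-103 = (-51, 170, -53.2).
Normal n = (SP-101→SP-102) × (SP-101→SP-103) = (22463, 16820.3, 32215).
So ∂z/∂E = −n_x/n_z = −0.69728 and ∂z/∂N = −n_y/n_z = −0.52213.
Intercept c from SP-101: 388.2 + 25.80 + 16.19 = 430.19.
At (190, 81): z = −132.5 − 42.3 + 430.19 = 255.4 m.

255.4 m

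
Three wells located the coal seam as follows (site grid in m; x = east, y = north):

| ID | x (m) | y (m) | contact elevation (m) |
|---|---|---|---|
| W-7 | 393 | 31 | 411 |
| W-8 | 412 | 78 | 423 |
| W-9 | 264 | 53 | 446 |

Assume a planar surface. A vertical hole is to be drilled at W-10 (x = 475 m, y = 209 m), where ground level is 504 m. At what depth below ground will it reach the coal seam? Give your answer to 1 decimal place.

Let the plane be z = a·x + b·y + c.
W-8−W-7: 19a + 47b = 12;  W-9−W-7: −129a + 22b = 35.
Solving gives a = −0.21308, b = 0.34146.
Then c = 411 − a·393 − b·31 = 484.16.
At (475, 209): z_contact = −101.22 + 71.37 + 484.16 = 454.31 m.
Depth below ground = 504 − 454.31 = 49.7 m.

49.7 m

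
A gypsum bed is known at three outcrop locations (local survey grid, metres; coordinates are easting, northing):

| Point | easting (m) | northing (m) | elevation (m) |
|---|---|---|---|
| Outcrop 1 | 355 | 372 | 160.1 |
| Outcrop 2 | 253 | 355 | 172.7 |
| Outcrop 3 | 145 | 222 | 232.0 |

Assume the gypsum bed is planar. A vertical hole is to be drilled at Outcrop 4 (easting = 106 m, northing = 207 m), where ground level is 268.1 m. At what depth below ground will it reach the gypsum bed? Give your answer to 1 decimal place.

Two edge vectors: Outcrop 1→Outcrop 2 = (-102, -17, 12.6), Outcrop 1→Outcrop 3 = (-210, -150, 71.9).
Normal n = (Outcrop 1→Outcrop 2) × (Outcrop 1→Outcrop 3) = (667.7, 4687.8, 11730).
So ∂z/∂easting = −n_x/n_z = −0.05692 and ∂z/∂northing = −n_y/n_z = −0.39964.
Intercept c from Outcrop 1: 160.1 + 20.21 + 148.67 = 328.97.
At (106, 207): z_contact = −6.03 − 82.73 + 328.97 = 240.21 m.
Depth below ground = 268.1 − 240.21 = 27.9 m.

27.9 m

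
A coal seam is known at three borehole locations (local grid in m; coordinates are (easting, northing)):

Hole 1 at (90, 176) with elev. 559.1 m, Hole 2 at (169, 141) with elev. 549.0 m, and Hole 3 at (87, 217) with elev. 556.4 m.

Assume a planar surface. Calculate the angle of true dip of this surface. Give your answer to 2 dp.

Let the plane be z = a·E + b·N + c.
Hole 2−Hole 1: 79a − 35b = −10.1;  Hole 3−Hole 1: −3a + 41b = −2.7.
Solving gives a = −0.16228, b = −0.07773.
Gradient magnitude |∇z| = √(a² + b²) = √(0.02634 + 0.00604) = 0.17994.
True dip = arctan(0.17994) = 10.20°, dipping toward ENE (azimuth ≈ 064°).

10.20°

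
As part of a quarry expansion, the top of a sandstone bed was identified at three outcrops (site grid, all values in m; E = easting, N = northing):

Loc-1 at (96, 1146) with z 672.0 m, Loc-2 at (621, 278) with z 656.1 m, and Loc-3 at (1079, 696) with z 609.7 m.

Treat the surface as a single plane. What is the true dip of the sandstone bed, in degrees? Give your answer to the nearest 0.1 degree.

Let the plane be z = a·E + b·N + c.
Loc-2−Loc-1: 525a − 868b = −15.9;  Loc-3−Loc-1: 983a − 450b = −62.3.
Solving gives a = −0.07605, b = −0.02768.
Gradient magnitude |∇z| = √(a² + b²) = √(0.00578 + 0.00077) = 0.08093.
True dip = arctan(0.08093) = 4.6°, dipping toward ENE (azimuth ≈ 070°).

4.6°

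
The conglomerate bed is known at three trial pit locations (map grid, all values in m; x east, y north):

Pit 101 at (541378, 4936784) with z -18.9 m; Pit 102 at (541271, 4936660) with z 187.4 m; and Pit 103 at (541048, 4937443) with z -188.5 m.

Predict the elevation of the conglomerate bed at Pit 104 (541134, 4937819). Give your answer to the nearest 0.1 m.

-568.1 m

Two edge vectors: Pit 101→Pit 102 = (-107, -124, 206.3), Pit 101→Pit 103 = (-330, 659, -169.6).
Normal n = (Pit 101→Pit 102) × (Pit 101→Pit 103) = (-114921.3, -86226.2, -111433).
So ∂z/∂x = −n_x/n_z = −1.031304012 and ∂z/∂y = −n_y/n_z = −0.773794118.
Intercept c from Pit 101: -18.9 + 558325.30 + 3820054.42 = 4378360.83.
At (541134, 4937819): z = −558073.7 − 3820855.3 + 4378360.83 = -568.1 m.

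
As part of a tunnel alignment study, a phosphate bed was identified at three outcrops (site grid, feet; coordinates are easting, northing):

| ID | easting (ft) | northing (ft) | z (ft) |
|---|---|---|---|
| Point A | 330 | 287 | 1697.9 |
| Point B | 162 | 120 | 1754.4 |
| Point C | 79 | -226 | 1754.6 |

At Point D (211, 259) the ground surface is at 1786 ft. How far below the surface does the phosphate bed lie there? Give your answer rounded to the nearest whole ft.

Two edge vectors: Point A→Point B = (-168, -167, 56.5), Point A→Point C = (-251, -513, 56.7).
Normal n = (Point A→Point B) × (Point A→Point C) = (19515.6, -4655.9, 44267).
So ∂z/∂easting = −n_x/n_z = −0.44086 and ∂z/∂northing = −n_y/n_z = 0.10518.
Intercept c from Point A: 1697.9 + 145.48 − 30.19 = 1813.20.
At (211, 259): z_contact = −93.0 + 27.2 + 1813.20 = 1747.4 ft.
Depth below ground = 1786 − 1747.4 = 39 ft.

39 ft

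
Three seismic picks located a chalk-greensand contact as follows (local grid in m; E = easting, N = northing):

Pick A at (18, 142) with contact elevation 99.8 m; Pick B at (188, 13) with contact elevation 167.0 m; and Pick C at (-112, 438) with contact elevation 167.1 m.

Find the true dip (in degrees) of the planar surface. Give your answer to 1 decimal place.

Two edge vectors: Pick A→Pick B = (170, -129, 67.2), Pick A→Pick C = (-130, 296, 67.3).
Normal n = (Pick A→Pick B) × (Pick A→Pick C) = (-28572.9, -20177, 33550).
So ∂z/∂E = −n_x/n_z = 0.85165 and ∂z/∂N = −n_y/n_z = 0.60140.
Gradient magnitude |∇z| = √(a² + b²) = √(0.72531 + 0.36168) = 1.04259.
True dip = arctan(1.04259) = 46.2°, dipping toward SW (azimuth ≈ 235°).

46.2°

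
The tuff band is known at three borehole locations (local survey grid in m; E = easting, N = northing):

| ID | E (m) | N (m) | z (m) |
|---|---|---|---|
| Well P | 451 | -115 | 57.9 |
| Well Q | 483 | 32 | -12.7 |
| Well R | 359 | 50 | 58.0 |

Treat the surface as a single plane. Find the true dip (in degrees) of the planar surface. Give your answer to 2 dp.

35.37°

Let the plane be z = a·E + b·N + c.
Well Q−Well P: 32a + 147b = −70.6;  Well R−Well P: −92a + 165b = 0.1.
Solving gives a = −0.62028, b = −0.34525.
Gradient magnitude |∇z| = √(a² + b²) = √(0.38474 + 0.11919) = 0.70989.
True dip = arctan(0.70989) = 35.37°, dipping toward ENE (azimuth ≈ 061°).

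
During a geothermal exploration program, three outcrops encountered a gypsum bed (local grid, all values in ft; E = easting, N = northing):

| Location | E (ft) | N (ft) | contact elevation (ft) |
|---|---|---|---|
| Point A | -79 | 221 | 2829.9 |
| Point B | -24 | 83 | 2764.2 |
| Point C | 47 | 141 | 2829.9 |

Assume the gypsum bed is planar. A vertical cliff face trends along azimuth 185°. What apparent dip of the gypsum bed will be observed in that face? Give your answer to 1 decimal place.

33.8°

Two edge vectors: Point A→Point B = (55, -138, -65.7), Point A→Point C = (126, -80, 0).
Normal n = (Point A→Point B) × (Point A→Point C) = (-5256, -8278.2, 12988).
So ∂z/∂E = −n_x/n_z = 0.40468 and ∂z/∂N = −n_y/n_z = 0.63737.
Unit vector along 185° is (sin 185°, cos 185°) = (-0.0872, -0.9962).
Slope in that direction = a·(-0.0872) + b·(-0.9962) = −0.67022.
Apparent dip = arctan|0.67022| = 33.8° (true dip is 37.1°, so apparent ≤ true as expected).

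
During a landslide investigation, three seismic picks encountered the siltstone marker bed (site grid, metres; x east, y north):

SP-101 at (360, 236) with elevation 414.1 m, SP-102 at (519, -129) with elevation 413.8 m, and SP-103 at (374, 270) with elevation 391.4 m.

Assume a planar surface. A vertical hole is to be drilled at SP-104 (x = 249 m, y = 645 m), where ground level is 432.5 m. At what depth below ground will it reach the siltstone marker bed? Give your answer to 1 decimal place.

71.0 m

Let the plane be z = a·x + b·y + c.
SP-102−SP-101: 159a − 365b = −0.3;  SP-103−SP-101: 14a + 34b = −22.7.
Solving gives a = −0.78886, b = −0.34282.
Then c = 414.1 − a·360 − b·236 = 779.00.
At (249, 645): z_contact = −196.43 − 221.12 + 779.00 = 361.45 m.
Depth below ground = 432.5 − 361.45 = 71.0 m.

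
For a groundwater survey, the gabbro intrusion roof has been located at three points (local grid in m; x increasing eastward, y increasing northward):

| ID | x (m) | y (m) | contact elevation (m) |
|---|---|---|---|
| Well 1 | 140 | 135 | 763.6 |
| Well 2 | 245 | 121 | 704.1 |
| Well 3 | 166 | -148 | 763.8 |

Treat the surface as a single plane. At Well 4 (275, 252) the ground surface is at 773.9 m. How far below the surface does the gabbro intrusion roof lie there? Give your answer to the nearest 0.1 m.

94.0 m

Let the plane be z = a·x + b·y + c.
Well 2−Well 1: 105a − 14b = −59.5;  Well 3−Well 1: 26a − 283b = 0.2.
Solving gives a = −0.57379, b = −0.05342.
Then c = 763.6 − a·140 − b·135 = 851.14.
At (275, 252): z_contact = −157.79 − 13.46 + 851.14 = 679.89 m.
Depth below ground = 773.9 − 679.89 = 94.0 m.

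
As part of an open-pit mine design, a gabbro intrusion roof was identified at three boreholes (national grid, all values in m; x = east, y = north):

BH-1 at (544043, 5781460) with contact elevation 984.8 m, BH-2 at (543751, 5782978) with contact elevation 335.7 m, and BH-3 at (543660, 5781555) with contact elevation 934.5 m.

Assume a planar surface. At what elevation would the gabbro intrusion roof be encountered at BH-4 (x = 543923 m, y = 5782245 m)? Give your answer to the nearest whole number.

650 m

Two edge vectors: BH-1→BH-2 = (-292, 1518, -649.1), BH-1→BH-3 = (-383, 95, -50.3).
Normal n = (BH-1→BH-2) × (BH-1→BH-3) = (-14690.9, 233917.7, 553654).
So ∂z/∂x = −n_x/n_z = 0.02653444 and ∂z/∂y = −n_y/n_z = −0.42249799.
Intercept c from BH-1: 984.8 − 14435.88 + 2442655.21 = 2429204.13.
At (543923, 5782245): z = 14432.7 − 2442986.9 + 2429204.13 = 650.0 m.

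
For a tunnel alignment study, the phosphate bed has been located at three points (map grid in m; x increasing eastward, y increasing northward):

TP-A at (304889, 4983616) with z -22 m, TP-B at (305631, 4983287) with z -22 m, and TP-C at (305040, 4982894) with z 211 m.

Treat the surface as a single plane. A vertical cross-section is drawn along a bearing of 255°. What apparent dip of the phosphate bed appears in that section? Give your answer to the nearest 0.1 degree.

Let the plane be z = a·x + b·y + c.
TP-B−TP-A: 742a − 329b = 0;  TP-C−TP-A: 151a − 722b = 233.
Solving gives a = −0.15772, b = −0.35570.
Unit vector along 255° is (sin 255°, cos 255°) = (-0.9659, -0.2588).
Slope in that direction = a·(-0.9659) + b·(-0.2588) = 0.24440.
Apparent dip = arctan|0.24440| = 13.7° (true dip is 21.3°, so apparent ≤ true as expected).

13.7°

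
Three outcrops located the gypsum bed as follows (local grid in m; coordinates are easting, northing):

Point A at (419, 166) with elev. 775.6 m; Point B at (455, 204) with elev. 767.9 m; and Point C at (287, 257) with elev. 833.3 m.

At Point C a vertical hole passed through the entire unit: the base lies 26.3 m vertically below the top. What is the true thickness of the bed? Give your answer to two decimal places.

Let the plane be z = a·easting + b·northing + c.
Point B−Point A: 36a + 38b = −7.7;  Point C−Point A: −132a + 91b = 57.7.
Solving gives a = −0.34893, b = 0.12793.
|∇z| = √(a²+b²) = 0.37164, so dip δ = arctan(0.37164) = 20.39°.
True thickness = vertical thickness × cos δ = 26.3 × cos 20.39° = 24.65 m.

24.65 m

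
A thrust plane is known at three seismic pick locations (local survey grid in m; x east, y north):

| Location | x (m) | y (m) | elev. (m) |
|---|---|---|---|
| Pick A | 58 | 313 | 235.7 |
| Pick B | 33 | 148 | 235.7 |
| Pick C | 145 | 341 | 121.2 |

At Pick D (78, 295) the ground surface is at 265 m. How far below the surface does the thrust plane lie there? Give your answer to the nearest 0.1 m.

Let the plane be z = a·x + b·y + c.
Pick B−Pick A: −25a − 165b = 0;  Pick C−Pick A: 87a + 28b = −114.5.
Solving gives a = −1.38356, b = 0.20963.
Then c = 235.7 − a·58 − b·313 = 250.33.
At (78, 295): z_contact = −107.92 + 61.84 + 250.33 = 204.26 m.
Depth below ground = 265 − 204.26 = 60.7 m.

60.7 m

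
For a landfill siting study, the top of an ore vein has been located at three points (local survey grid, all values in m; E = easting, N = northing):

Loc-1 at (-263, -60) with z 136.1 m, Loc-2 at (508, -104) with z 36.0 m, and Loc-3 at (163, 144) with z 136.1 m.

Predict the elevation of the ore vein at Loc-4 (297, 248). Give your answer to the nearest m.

146 m

Let the plane be z = a·E + b·N + c.
Loc-2−Loc-1: 771a − 44b = −100.1;  Loc-3−Loc-1: 426a + 204b = 0.
Solving gives a = −0.11601, b = 0.24225.
Then c = 136.1 − a·-263 − b·-60 = 120.13.
At (297, 248): z = −34.5 + 60.1 + 120.13 = 145.7 m.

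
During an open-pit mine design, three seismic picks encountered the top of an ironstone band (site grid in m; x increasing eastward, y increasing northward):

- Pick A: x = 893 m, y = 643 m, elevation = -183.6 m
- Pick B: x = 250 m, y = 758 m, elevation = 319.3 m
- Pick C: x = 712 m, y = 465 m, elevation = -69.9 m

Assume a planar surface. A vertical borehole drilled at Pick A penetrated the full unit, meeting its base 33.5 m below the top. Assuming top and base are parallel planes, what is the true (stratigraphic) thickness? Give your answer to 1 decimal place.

Let the plane be z = a·x + b·y + c.
Pick B−Pick A: −643a + 115b = 502.9;  Pick C−Pick A: −181a − 178b = 113.7.
Solving gives a = −0.75843, b = 0.13245.
|∇z| = √(a²+b²) = 0.76991, so dip δ = arctan(0.76991) = 37.59°.
True thickness = vertical thickness × cos δ = 33.5 × cos 37.59° = 26.5 m.

26.5 m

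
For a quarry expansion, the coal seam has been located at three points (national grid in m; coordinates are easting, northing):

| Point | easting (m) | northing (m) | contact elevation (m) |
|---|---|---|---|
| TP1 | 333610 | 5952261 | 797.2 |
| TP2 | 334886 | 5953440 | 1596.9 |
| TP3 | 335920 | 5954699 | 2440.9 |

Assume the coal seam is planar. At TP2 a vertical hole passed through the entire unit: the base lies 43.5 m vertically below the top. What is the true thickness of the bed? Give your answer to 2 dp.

Two edge vectors: TP1→TP2 = (1276, 1179, 799.7), TP1→TP3 = (2310, 2438, 1643.7).
Normal n = (TP1→TP2) × (TP1→TP3) = (-11746.3, -250054.2, 387398).
So ∂z/∂easting = −n_x/n_z = 0.03032 and ∂z/∂northing = −n_y/n_z = 0.64547.
|∇z| = √(a²+b²) = 0.64618, so dip δ = arctan(0.64618) = 32.87°.
True thickness = vertical thickness × cos δ = 43.5 × cos 32.87° = 36.54 m.

36.54 m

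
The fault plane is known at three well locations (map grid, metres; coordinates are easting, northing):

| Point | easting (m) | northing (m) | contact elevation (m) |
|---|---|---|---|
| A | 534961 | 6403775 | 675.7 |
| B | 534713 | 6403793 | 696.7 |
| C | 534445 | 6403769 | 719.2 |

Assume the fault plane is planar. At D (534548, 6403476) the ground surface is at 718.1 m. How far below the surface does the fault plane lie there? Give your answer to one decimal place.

8.9 m

Two edge vectors: A→B = (-248, 18, 21), A→C = (-516, -6, 43.5).
Normal n = (A→B) × (A→C) = (909, -48, 10776).
So ∂z/∂easting = −n_x/n_z = −0.084354120 and ∂z/∂northing = −n_y/n_z = 0.004454343.
Intercept c from A: 675.7 + 45126.16 − 28524.61 = 17277.25.
At (534548, 6403476): z_contact = −45091.33 + 28523.28 + 17277.25 = 709.21 m.
Depth below ground = 718.1 − 709.21 = 8.9 m.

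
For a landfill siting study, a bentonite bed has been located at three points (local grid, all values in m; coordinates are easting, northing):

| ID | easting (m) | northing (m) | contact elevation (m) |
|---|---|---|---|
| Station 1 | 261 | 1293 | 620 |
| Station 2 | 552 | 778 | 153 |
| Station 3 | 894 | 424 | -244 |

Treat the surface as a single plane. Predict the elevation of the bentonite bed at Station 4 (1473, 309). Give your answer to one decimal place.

-623.4 m

Let the plane be z = a·easting + b·northing + c.
Station 2−Station 1: 291a − 515b = −467;  Station 3−Station 1: 633a − 869b = −864.
Solving gives a = −0.535273, b = 0.604341.
Then c = 620 − a·261 − b·1293 = −21.71.
At (1473, 309): z = −788.5 + 186.7 − 21.71 = -623.4 m.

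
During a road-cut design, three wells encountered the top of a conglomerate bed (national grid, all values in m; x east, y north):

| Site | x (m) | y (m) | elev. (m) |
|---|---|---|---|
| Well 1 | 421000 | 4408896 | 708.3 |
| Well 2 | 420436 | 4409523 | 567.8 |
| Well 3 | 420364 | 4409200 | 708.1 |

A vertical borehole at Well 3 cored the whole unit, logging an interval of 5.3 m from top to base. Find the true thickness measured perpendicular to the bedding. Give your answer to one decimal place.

4.9 m

Let the plane be z = a·x + b·y + c.
Well 2−Well 1: −564a + 627b = −140.5;  Well 3−Well 1: −636a + 304b = −0.2.
Solving gives a = −0.18735, b = −0.39260.
|∇z| = √(a²+b²) = 0.43501, so dip δ = arctan(0.43501) = 23.51°.
True thickness = vertical thickness × cos δ = 5.3 × cos 23.51° = 4.9 m.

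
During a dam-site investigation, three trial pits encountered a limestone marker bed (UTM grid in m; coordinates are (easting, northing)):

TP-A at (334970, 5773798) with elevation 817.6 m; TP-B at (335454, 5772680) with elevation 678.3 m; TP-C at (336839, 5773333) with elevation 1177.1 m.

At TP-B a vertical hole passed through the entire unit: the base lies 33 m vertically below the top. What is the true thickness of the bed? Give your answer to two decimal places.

Two edge vectors: TP-A→TP-B = (484, -1118, -139.3), TP-A→TP-C = (1869, -465, 359.5).
Normal n = (TP-A→TP-B) × (TP-A→TP-C) = (-466695.5, -434349.7, 1864482).
So ∂z/∂E = −n_x/n_z = 0.25031 and ∂z/∂N = −n_y/n_z = 0.23296.
|∇z| = √(a²+b²) = 0.34194, so dip δ = arctan(0.34194) = 18.88°.
True thickness = vertical thickness × cos δ = 33 × cos 18.88° = 31.22 m.

31.22 m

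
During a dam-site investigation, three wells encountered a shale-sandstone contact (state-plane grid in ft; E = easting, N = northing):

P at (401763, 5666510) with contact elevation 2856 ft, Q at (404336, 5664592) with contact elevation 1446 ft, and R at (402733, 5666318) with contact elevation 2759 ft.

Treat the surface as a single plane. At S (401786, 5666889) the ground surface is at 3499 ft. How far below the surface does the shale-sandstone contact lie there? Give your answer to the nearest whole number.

331 ft

Let the plane be z = a·E + b·N + c.
Q−P: 2573a − 1918b = −1410;  R−P: 970a − 192b = −97.
Solving gives a = 0.06196668, b = 0.81826917.
Then c = 2856 − a·401763 − b·5666510 = −4658770.36.
At (401786, 5666889): z_contact = 24897.3 + 4637040.6 − 4658770.36 = 3167.5 ft.
Depth below ground = 3499 − 3167.5 = 331 ft.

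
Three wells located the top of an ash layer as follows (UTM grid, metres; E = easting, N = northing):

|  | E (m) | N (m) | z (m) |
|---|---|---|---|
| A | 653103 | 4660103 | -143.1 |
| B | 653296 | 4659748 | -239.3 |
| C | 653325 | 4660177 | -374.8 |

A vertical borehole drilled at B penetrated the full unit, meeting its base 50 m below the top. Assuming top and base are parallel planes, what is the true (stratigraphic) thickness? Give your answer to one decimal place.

Let the plane be z = a·E + b·N + c.
B−A: 193a − 355b = −96.2;  C−A: 222a + 74b = −231.7.
Solving gives a = −0.96004, b = −0.25095.
|∇z| = √(a²+b²) = 0.99230, so dip δ = arctan(0.99230) = 44.78°.
True thickness = vertical thickness × cos δ = 50 × cos 44.78° = 35.5 m.

35.5 m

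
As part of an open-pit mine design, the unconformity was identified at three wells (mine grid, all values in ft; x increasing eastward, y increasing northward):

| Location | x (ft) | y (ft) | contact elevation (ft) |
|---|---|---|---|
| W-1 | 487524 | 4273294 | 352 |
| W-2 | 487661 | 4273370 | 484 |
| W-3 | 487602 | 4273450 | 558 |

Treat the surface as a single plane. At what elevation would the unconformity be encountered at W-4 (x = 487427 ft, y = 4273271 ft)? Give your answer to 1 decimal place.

294.3 ft

Let the plane be z = a·x + b·y + c.
W-2−W-1: 137a + 76b = 132;  W-3−W-1: 78a + 156b = 206.
Solving gives a = 0.319606320, b = 1.160709661.
Then c = 352 − a·487524 − b·4273294 = −5115517.38.
At (487427, 4273271): z = 155784.7 + 4960026.9 − 5115517.38 = 294.3 ft.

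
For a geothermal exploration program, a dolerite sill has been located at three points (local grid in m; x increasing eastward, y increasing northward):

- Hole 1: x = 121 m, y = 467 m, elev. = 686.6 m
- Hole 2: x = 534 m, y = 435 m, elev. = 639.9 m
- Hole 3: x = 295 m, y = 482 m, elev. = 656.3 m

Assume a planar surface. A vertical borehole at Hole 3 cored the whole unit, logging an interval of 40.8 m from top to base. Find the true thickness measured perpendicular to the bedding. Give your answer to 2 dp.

Two edge vectors: Hole 1→Hole 2 = (413, -32, -46.7), Hole 1→Hole 3 = (174, 15, -30.3).
Normal n = (Hole 1→Hole 2) × (Hole 1→Hole 3) = (1670.1, 4388.1, 11763).
So ∂z/∂x = −n_x/n_z = −0.14198 and ∂z/∂y = −n_y/n_z = −0.37304.
|∇z| = √(a²+b²) = 0.39915, so dip δ = arctan(0.39915) = 21.76°.
True thickness = vertical thickness × cos δ = 40.8 × cos 21.76° = 37.89 m.

37.89 m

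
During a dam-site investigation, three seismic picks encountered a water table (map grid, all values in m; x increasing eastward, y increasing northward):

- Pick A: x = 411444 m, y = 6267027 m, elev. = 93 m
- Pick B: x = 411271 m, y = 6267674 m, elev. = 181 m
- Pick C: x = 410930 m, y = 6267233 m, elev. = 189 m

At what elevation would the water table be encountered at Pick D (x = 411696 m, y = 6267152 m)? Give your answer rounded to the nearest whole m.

Two edge vectors: Pick A→Pick B = (-173, 647, 88), Pick A→Pick C = (-514, 206, 96).
Normal n = (Pick A→Pick B) × (Pick A→Pick C) = (43984, -28624, 296920).
So ∂z/∂x = −n_x/n_z = −0.14813418 and ∂z/∂y = −n_y/n_z = 0.09640307.
Intercept c from Pick A: 93 + 60948.92 − 604160.65 = −543118.73.
At (411696, 6267152): z = −60986.2 + 604172.7 − 543118.73 = 67.7 m.

68 m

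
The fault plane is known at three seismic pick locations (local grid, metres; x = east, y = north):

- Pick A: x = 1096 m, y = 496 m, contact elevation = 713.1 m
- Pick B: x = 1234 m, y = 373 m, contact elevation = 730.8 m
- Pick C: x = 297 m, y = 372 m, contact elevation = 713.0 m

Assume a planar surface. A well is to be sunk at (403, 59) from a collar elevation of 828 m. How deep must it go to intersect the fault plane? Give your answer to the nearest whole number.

75 m

Let the plane be z = a·x + b·y + c.
Pick B−Pick A: 138a − 123b = 17.7;  Pick C−Pick A: −799a − 124b = −0.1.
Solving gives a = 0.01913, b = −0.12244.
Then c = 713.1 − a·1096 − b·496 = 752.87.
At (403, 59): z_contact = 7.7 − 7.2 + 752.87 = 753.4 m.
Depth below ground = 828 − 753.4 = 75 m.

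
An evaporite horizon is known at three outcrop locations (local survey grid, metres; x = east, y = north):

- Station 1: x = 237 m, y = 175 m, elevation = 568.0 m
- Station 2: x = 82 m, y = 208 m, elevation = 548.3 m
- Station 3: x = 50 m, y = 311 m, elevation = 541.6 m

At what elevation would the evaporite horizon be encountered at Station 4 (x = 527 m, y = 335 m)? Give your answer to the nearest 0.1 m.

598.8 m

Let the plane be z = a·x + b·y + c.
Station 2−Station 1: −155a + 33b = −19.7;  Station 3−Station 1: −187a + 136b = −26.4.
Solving gives a = 0.12127, b = −0.02737.
Then c = 568 − a·237 − b·175 = 544.05.
At (527, 335): z = 63.9 − 9.2 + 544.05 = 598.8 m.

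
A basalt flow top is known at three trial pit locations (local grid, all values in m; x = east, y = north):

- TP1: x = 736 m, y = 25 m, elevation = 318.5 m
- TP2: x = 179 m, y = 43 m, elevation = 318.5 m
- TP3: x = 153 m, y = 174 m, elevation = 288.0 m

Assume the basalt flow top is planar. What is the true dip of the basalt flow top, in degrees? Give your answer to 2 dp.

13.19°

Let the plane be z = a·x + b·y + c.
TP2−TP1: −557a + 18b = 0;  TP3−TP1: −583a + 149b = −30.5.
Solving gives a = −0.00757, b = −0.23433.
Gradient magnitude |∇z| = √(a² + b²) = √(0.00006 + 0.05491) = 0.23445.
True dip = arctan(0.23445) = 13.19°, dipping toward N (azimuth ≈ 002°).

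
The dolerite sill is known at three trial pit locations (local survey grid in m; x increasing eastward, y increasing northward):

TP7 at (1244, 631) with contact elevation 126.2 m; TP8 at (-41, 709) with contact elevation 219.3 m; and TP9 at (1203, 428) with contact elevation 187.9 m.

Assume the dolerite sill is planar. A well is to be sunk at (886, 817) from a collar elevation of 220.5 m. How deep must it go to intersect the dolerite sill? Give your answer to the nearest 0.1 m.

Let the plane be z = a·x + b·y + c.
TP8−TP7: −1285a + 78b = 93.1;  TP9−TP7: −41a − 203b = 61.7.
Solving gives a = −0.089800, b = −0.285804.
Then c = 126.2 − a·1244 − b·631 = 418.25.
At (886, 817): z_contact = −79.56 − 233.50 + 418.25 = 105.19 m.
Depth below ground = 220.5 − 105.19 = 115.3 m.

115.3 m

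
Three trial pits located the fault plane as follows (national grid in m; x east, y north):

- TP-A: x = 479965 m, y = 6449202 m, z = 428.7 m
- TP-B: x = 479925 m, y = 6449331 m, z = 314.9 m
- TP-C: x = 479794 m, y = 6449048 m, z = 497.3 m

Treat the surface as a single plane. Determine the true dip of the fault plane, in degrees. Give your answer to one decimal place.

Two edge vectors: TP-A→TP-B = (-40, 129, -113.8), TP-A→TP-C = (-171, -154, 68.6).
Normal n = (TP-A→TP-B) × (TP-A→TP-C) = (-8675.8, 22203.8, 28219).
So ∂z/∂x = −n_x/n_z = 0.30745 and ∂z/∂y = −n_y/n_z = −0.78684.
Gradient magnitude |∇z| = √(a² + b²) = √(0.09452 + 0.61912) = 0.84477.
True dip = arctan(0.84477) = 40.2°, dipping toward NNW (azimuth ≈ 339°).

40.2°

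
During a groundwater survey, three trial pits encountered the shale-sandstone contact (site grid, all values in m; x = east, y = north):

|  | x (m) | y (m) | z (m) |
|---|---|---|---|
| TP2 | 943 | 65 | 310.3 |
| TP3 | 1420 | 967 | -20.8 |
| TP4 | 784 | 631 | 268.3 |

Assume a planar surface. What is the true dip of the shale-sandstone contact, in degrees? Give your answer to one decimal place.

Two edge vectors: TP2→TP3 = (477, 902, -331.1), TP2→TP4 = (-159, 566, -42).
Normal n = (TP2→TP3) × (TP2→TP4) = (149518.6, 72678.9, 413400).
So ∂z/∂x = −n_x/n_z = −0.36168 and ∂z/∂y = −n_y/n_z = −0.17581.
Gradient magnitude |∇z| = √(a² + b²) = √(0.13081 + 0.03091) = 0.40215.
True dip = arctan(0.40215) = 21.9°, dipping toward ENE (azimuth ≈ 064°).

21.9°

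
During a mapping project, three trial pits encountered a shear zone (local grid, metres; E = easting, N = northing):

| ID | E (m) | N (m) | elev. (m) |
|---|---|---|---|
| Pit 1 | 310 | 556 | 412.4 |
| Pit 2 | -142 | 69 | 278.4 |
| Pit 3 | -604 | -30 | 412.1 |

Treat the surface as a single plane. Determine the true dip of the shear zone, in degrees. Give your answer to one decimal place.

Two edge vectors: Pit 1→Pit 2 = (-452, -487, -134), Pit 1→Pit 3 = (-914, -586, -0.3).
Normal n = (Pit 1→Pit 2) × (Pit 1→Pit 3) = (-78377.9, 122340.4, -180246).
So ∂z/∂E = −n_x/n_z = −0.43484 and ∂z/∂N = −n_y/n_z = 0.67874.
Gradient magnitude |∇z| = √(a² + b²) = √(0.18908 + 0.46069) = 0.80609.
True dip = arctan(0.80609) = 38.9°, dipping toward SSE (azimuth ≈ 147°).

38.9°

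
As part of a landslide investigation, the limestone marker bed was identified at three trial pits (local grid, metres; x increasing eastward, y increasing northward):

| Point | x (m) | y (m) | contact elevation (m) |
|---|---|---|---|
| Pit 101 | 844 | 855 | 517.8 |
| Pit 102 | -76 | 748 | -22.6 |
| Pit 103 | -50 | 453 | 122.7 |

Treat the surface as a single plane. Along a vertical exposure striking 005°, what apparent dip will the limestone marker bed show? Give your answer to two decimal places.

20.76°

Two edge vectors: Pit 101→Pit 102 = (-920, -107, -540.4), Pit 101→Pit 103 = (-894, -402, -395.1).
Normal n = (Pit 101→Pit 102) × (Pit 101→Pit 103) = (-174965.1, 119625.6, 274182).
So ∂z/∂x = −n_x/n_z = 0.63813 and ∂z/∂y = −n_y/n_z = −0.43630.
Unit vector along 005° is (sin 5°, cos 5°) = (0.0872, 0.9962).
Slope in that direction = a·(0.0872) + b·(0.9962) = −0.37902.
Apparent dip = arctan|0.37902| = 20.76° (true dip is 37.7°, so apparent ≤ true as expected).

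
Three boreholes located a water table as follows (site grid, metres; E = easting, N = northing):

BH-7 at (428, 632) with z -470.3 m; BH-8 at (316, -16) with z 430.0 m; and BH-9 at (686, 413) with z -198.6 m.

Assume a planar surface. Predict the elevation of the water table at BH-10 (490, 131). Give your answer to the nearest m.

Two edge vectors: BH-7→BH-8 = (-112, -648, 900.3), BH-7→BH-9 = (258, -219, 271.7).
Normal n = (BH-7→BH-8) × (BH-7→BH-9) = (21104.1, 262707.8, 191712).
So ∂z/∂E = −n_x/n_z = −0.11008 and ∂z/∂N = −n_y/n_z = −1.37033.
Intercept c from BH-7: -470.3 + 47.12 + 866.05 = 442.86.
At (490, 131): z = −53.9 − 179.5 + 442.86 = 209.4 m.

209 m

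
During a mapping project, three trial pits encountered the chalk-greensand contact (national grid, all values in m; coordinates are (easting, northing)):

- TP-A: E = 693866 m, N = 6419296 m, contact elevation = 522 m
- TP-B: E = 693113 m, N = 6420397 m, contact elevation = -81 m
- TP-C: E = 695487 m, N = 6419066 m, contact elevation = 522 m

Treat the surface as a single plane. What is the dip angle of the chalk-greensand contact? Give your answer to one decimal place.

31.5°

Let the plane be z = a·E + b·N + c.
TP-B−TP-A: −753a + 1101b = −603;  TP-C−TP-A: 1621a − 230b = 0.
Solving gives a = −0.08606, b = −0.60654.
Gradient magnitude |∇z| = √(a² + b²) = √(0.00741 + 0.36789) = 0.61262.
True dip = arctan(0.61262) = 31.5°, dipping toward N (azimuth ≈ 008°).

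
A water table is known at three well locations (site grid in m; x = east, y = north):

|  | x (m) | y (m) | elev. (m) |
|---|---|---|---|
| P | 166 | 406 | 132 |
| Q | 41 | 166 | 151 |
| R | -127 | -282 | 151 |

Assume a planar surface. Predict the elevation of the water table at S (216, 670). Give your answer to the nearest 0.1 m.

158.6 m

Two edge vectors: P→Q = (-125, -240, 19), P→R = (-293, -688, 19).
Normal n = (P→Q) × (P→R) = (8512, -3192, 15680).
So ∂z/∂x = −n_x/n_z = −0.54286 and ∂z/∂y = −n_y/n_z = 0.20357.
Intercept c from P: 132 + 90.11 − 82.65 = 139.46.
At (216, 670): z = −117.3 + 136.4 + 139.46 = 158.6 m.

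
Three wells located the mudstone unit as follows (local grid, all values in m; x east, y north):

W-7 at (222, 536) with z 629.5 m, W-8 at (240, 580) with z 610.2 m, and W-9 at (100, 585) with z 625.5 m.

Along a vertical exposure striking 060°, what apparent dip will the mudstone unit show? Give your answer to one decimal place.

16.7°

Two edge vectors: W-7→W-8 = (18, 44, -19.3), W-7→W-9 = (-122, 49, -4).
Normal n = (W-7→W-8) × (W-7→W-9) = (769.7, 2426.6, 6250).
So ∂z/∂x = −n_x/n_z = −0.12315 and ∂z/∂y = −n_y/n_z = −0.38826.
Unit vector along 060° is (sin 60°, cos 60°) = (0.8660, 0.5000).
Slope in that direction = a·(0.8660) + b·(0.5000) = −0.30078.
Apparent dip = arctan|0.30078| = 16.7° (true dip is 22.2°, so apparent ≤ true as expected).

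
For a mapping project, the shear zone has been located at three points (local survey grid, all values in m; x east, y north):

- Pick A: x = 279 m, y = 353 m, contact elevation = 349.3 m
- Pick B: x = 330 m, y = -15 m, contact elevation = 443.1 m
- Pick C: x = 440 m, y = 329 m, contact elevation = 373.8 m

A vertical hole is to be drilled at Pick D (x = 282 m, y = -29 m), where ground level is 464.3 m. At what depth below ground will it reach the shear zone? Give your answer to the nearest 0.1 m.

Let the plane be z = a·x + b·y + c.
Pick B−Pick A: 51a − 368b = 93.8;  Pick C−Pick A: 161a − 24b = 24.5.
Solving gives a = 0.11659, b = −0.23873.
Then c = 349.3 − a·279 − b·353 = 401.05.
At (282, -29): z_contact = 32.88 + 6.92 + 401.05 = 440.85 m.
Depth below ground = 464.3 − 440.85 = 23.5 m.

23.5 m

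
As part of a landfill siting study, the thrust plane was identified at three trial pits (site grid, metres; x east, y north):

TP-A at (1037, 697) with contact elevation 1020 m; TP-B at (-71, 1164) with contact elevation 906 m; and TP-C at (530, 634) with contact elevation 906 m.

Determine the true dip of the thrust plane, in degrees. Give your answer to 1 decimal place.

Two edge vectors: TP-A→TP-B = (-1108, 467, -114), TP-A→TP-C = (-507, -63, -114).
Normal n = (TP-A→TP-B) × (TP-A→TP-C) = (-60420, -68514, 306573).
So ∂z/∂x = −n_x/n_z = 0.19708 and ∂z/∂y = −n_y/n_z = 0.22348.
Gradient magnitude |∇z| = √(a² + b²) = √(0.03884 + 0.04994) = 0.29797.
True dip = arctan(0.29797) = 16.6°, dipping toward SW (azimuth ≈ 221°).

16.6°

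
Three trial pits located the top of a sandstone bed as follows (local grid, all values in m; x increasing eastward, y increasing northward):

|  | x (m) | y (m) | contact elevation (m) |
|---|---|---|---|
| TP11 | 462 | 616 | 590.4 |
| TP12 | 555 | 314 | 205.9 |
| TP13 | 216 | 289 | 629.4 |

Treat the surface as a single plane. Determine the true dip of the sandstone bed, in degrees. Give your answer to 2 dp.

Two edge vectors: TP11→TP12 = (93, -302, -384.5), TP11→TP13 = (-246, -327, 39).
Normal n = (TP11→TP12) × (TP11→TP13) = (-137509.5, 90960, -104703).
So ∂z/∂x = −n_x/n_z = −1.31333 and ∂z/∂y = −n_y/n_z = 0.86874.
Gradient magnitude |∇z| = √(a² + b²) = √(1.72483 + 0.75471) = 1.57466.
True dip = arctan(1.57466) = 57.58°, dipping toward ESE (azimuth ≈ 123°).

57.58°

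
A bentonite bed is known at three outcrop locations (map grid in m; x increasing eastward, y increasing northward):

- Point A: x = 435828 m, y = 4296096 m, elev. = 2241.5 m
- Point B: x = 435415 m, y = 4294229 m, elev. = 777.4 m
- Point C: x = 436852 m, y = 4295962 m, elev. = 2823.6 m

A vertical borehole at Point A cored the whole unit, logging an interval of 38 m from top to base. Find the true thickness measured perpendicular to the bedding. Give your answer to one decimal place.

28.1 m

Let the plane be z = a·x + b·y + c.
Point B−Point A: −413a − 1867b = −1464.1;  Point C−Point A: 1024a − 134b = 582.1.
Solving gives a = 0.65220, b = 0.63993.
|∇z| = √(a²+b²) = 0.91371, so dip δ = arctan(0.91371) = 42.42°.
True thickness = vertical thickness × cos δ = 38 × cos 42.42° = 28.1 m.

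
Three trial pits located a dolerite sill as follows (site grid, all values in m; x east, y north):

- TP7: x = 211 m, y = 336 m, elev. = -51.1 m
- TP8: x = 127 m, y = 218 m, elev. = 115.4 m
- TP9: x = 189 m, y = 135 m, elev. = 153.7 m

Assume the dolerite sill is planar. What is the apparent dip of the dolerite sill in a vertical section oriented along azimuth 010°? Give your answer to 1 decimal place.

Let the plane be z = a·x + b·y + c.
TP8−TP7: −84a − 118b = 166.5;  TP9−TP7: −22a − 201b = 204.8.
Solving gives a = −0.65090, b = −0.94766.
Unit vector along 010° is (sin 10°, cos 10°) = (0.1736, 0.9848).
Slope in that direction = a·(0.1736) + b·(0.9848) = −1.04629.
Apparent dip = arctan|1.04629| = 46.3° (true dip is 49.0°, so apparent ≤ true as expected).

46.3°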